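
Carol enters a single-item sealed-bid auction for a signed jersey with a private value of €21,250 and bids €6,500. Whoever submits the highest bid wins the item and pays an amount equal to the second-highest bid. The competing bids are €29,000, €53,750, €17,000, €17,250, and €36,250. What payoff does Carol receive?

Highest competing bid: €53,750.
Carol's bid €6,500 is not the highest, so Carol loses, pays nothing, and earns zero payoff.

€0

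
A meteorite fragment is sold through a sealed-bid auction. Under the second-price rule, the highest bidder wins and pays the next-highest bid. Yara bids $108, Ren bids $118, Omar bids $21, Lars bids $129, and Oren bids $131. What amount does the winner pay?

Ranking the bids: Oren $131; Lars $129; Ren $118; Yara $108; Omar $21.
Oren has the highest bid, so Oren wins.
The second-highest bid is $129, so that is what Oren pays.

$129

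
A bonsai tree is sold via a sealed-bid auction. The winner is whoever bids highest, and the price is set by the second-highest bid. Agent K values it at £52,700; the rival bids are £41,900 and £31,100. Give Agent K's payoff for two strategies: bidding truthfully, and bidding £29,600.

Truthful: £10,800; alternative: £0.

The highest competing bid is £41,900.
Bidding truthfully at £52,700: Agent K has the top bid, wins, and pays the second-highest bid £41,900. Payoff = £52,700 − £41,900 = £10,800.
Bidding £29,600: the top bid is £41,900 (a rival), so Agent K loses. Payoff = £0.
Deviating from a truthful bid can only lose payoff in a second-price auction — never gain.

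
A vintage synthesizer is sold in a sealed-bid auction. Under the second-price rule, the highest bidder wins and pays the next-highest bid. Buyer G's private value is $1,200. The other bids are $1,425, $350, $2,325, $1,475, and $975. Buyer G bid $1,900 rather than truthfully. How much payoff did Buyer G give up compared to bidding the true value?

Payoff forgone: $0.

The highest competing bid is $2,325.
Bidding truthfully at $1,200: the top bid is $2,325 (a rival), so Buyer G loses. Payoff = $0.
Bidding $1,900: the top bid is $2,325 (a rival), so Buyer G loses. Payoff = $0.
Regret = truthful payoff − actual payoff = $0 − $0 = $0.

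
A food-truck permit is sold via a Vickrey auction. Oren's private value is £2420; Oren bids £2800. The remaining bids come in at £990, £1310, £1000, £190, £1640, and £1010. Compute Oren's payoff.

Payoff = £780.

Highest competing bid: £1640.
Oren's bid £2800 is the highest overall, so Oren wins and pays the second-highest bid, £1640.
Payoff = value − price = £2420 − £1640 = £780.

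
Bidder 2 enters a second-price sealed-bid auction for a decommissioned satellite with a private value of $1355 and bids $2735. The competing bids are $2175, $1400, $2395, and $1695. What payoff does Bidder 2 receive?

Highest competing bid: $2395.
Bidder 2's bid $2735 is the highest overall, so Bidder 2 wins and pays the second-highest bid, $2395.
Payoff = value − price = $1355 − $2395 = -$1040.

Payoff = -$1040.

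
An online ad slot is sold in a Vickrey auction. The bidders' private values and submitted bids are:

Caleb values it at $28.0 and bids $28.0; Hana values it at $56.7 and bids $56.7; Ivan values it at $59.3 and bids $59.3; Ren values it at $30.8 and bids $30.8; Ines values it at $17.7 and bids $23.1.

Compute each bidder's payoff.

Bids in descending order: Ivan $59.3 > Hana $56.7 > Ren $30.8 > Caleb $28.0 > Ines $23.1.
Ivan has the top bid and wins; the price is the second-highest bid, $56.7.
Ivan's payoff = $59.3 − $56.7 = $2.6. All other bidders lose, so their payoff is 0.

Payoffs: Caleb $0.0, Hana $0.0, Ivan $2.6, Ren $0.0, Ines $0.0.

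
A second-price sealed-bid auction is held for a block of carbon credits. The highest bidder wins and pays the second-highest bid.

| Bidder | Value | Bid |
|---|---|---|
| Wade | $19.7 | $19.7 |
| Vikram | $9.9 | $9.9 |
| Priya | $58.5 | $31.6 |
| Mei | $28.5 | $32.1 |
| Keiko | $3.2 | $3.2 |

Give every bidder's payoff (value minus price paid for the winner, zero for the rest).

Payoffs: Wade $0.0, Vikram $0.0, Priya $0.0, Mei -$3.1, Keiko $0.0.

Bids in descending order: Mei $32.1; Priya $31.6; Wade $19.7; Vikram $9.9; Keiko $3.2.
Mei has the top bid and wins; the price is the second-highest bid, $31.6.
Mei's payoff = $28.5 − $31.6 = -$3.1. All other bidders lose, so their payoff is 0.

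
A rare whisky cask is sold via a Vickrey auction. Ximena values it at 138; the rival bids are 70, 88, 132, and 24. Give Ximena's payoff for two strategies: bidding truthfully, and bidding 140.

(a) 6  (b) 6

The highest competing bid is 132.
Bidding truthfully at 138: Ximena has the top bid, wins, and pays the second-highest bid 132. Payoff = 138 − 132 = 6.
Bidding 140: Ximena has the top bid, wins, and pays the second-highest bid 132. Payoff = 138 − 132 = 6.
The bid only affects whether you win, not the price — here both bids land on the same side of the top rival bid, so the deviation is payoff-neutral.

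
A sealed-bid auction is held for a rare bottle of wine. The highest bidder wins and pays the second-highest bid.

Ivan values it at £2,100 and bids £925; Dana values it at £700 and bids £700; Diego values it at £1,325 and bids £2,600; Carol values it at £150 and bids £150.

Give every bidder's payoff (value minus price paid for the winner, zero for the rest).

Payoffs: Ivan £0, Dana £0, Diego £400, Carol £0.

Sorted high to low: Diego £2,600; Ivan £925; Dana £700; Carol £150.
Diego has the top bid and wins; the price is the second-highest bid, £925.
Diego's payoff = £1,325 − £925 = £400. All other bidders lose, so their payoff is 0.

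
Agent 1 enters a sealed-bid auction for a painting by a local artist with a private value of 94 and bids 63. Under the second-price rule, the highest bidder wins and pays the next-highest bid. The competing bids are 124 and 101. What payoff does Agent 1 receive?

Highest competing bid: 124.
Agent 1's bid 63 is not the highest, so Agent 1 loses, pays nothing, and earns zero payoff.

0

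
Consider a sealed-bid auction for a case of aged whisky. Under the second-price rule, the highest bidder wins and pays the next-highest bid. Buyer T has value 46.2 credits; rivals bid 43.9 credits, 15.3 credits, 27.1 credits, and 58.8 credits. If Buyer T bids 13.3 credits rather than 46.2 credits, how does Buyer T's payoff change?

The highest competing bid is 58.8 credits.
Bidding truthfully at 46.2 credits: the top bid is 58.8 credits (a rival), so Buyer T loses. Payoff = 0.0 credits.
Bidding 13.3 credits: the top bid is 58.8 credits (a rival), so Buyer T loses. Payoff = 0.0 credits.
Change = 0.0 credits − 0.0 credits = 0.0 credits.

Payoff change: 0.0 credits.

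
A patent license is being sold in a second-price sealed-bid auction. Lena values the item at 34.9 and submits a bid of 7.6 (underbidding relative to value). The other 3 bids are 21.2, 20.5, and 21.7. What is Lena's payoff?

Highest competing bid: 21.7.
Lena's bid 7.6 is not the highest, so Lena loses, pays nothing, and earns zero payoff.

0.0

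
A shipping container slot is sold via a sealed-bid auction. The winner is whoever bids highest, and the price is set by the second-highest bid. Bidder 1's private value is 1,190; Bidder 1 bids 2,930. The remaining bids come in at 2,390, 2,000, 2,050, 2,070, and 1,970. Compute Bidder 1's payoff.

Highest competing bid: 2,390.
Bidder 1's bid 2,930 is the highest overall, so Bidder 1 wins and pays the second-highest bid, 2,390.
Payoff = value − price = 1,190 − 2,390 = -1,200.

Payoff = -1,200.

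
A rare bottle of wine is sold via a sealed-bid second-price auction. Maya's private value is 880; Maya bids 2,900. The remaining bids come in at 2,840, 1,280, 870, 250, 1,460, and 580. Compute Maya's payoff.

Payoff = -1,960.

Highest competing bid: 2,840.
Maya's bid 2,900 is the highest overall, so Maya wins and pays the second-highest bid, 2,840.
Payoff = value − price = 880 − 2,840 = -1,960.
Overbidding won the item at a price above value — truthful bidding would have avoided this loss.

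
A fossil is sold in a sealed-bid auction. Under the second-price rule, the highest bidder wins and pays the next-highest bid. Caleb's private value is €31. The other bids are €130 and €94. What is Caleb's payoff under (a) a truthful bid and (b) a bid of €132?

(a) €0  (b) -€99

The highest competing bid is €130.
Bidding truthfully at €31: the top bid is €130 (a rival), so Caleb loses. Payoff = €0.
Bidding €132: Caleb has the top bid, wins, and pays the second-highest bid €130. Payoff = €31 − €130 = -€99.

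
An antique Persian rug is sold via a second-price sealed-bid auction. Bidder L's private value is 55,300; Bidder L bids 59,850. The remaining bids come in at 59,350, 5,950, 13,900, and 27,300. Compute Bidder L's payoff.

Payoff = -4,050.

Highest competing bid: 59,350.
Bidder L's bid 59,850 is the highest overall, so Bidder L wins and pays the second-highest bid, 59,350.
Payoff = value − price = 55,300 − 59,350 = -4,050.
Overbidding won the item at a price above value — truthful bidding would have avoided this loss.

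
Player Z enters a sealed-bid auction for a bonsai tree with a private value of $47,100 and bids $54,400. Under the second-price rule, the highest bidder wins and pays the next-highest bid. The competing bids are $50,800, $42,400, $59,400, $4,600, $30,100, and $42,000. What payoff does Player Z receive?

Highest competing bid: $59,400.
Player Z's bid $54,400 is not the highest, so Player Z loses, pays nothing, and earns zero payoff.

Player Z's payoff: $0.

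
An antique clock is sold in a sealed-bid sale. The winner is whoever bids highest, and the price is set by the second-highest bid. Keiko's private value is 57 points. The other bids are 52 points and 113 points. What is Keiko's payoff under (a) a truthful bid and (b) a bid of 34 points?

The highest competing bid is 113 points.
Bidding truthfully at 57 points: the top bid is 113 points (a rival), so Keiko loses. Payoff = 0 points.
Bidding 34 points: the top bid is 113 points (a rival), so Keiko loses. Payoff = 0 points.

Truthful: 0 points; alternative: 0 points.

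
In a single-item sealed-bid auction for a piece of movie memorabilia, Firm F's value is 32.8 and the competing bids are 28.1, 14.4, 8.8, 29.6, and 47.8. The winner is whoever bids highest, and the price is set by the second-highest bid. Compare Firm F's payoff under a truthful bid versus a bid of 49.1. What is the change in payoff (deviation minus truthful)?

Payoff change: -15.0.

The highest competing bid is 47.8.
Bidding truthfully at 32.8: the top bid is 47.8 (a rival), so Firm F loses. Payoff = 0.0.
Bidding 49.1: Firm F has the top bid, wins, and pays the second-highest bid 47.8. Payoff = 32.8 − 47.8 = -15.0.
Change = -15.0 − 0.0 = -15.0.
Deviating from a truthful bid can only lose payoff in a second-price auction — never gain.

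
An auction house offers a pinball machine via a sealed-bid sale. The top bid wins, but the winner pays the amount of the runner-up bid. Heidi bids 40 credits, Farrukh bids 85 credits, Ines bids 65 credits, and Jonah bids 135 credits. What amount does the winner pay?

The winner pays 85 credits.

Ordered from highest: Jonah 135 credits; Farrukh 85 credits; Ines 65 credits; Heidi 40 credits.
Jonah has the highest bid, so Jonah wins.
The second-highest bid is 85 credits, so that is what Jonah pays.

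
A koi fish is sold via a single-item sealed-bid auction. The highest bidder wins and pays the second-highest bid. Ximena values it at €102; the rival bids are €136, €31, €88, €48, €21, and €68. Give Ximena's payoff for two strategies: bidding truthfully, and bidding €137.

The highest competing bid is €136.
Bidding truthfully at €102: the top bid is €136 (a rival), so Ximena loses. Payoff = €0.
Bidding €137: Ximena has the top bid, wins, and pays the second-highest bid €136. Payoff = €102 − €136 = -€34.

(a) €0  (b) -€34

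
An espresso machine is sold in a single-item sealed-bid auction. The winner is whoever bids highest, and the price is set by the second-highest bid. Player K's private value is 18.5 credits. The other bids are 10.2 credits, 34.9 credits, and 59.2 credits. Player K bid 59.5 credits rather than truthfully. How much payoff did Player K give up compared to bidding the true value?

40.7 credits

The highest competing bid is 59.2 credits.
Bidding truthfully at 18.5 credits: the top bid is 59.2 credits (a rival), so Player K loses. Payoff = 0.0 credits.
Bidding 59.5 credits: Player K has the top bid, wins, and pays the second-highest bid 59.2 credits. Payoff = 18.5 credits − 59.2 credits = -40.7 credits.
Regret = truthful payoff − actual payoff = 0.0 credits − -40.7 credits = 40.7 credits.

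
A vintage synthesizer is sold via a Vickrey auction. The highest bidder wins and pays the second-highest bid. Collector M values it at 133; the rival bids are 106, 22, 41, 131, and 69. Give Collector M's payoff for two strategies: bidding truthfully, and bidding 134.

Truthful: 2; alternative: 2.

The highest competing bid is 131.
Bidding truthfully at 133: Collector M has the top bid, wins, and pays the second-highest bid 131. Payoff = 133 − 131 = 2.
Bidding 134: Collector M has the top bid, wins, and pays the second-highest bid 131. Payoff = 133 − 131 = 2.
The bid only affects whether you win, not the price — here both bids land on the same side of the top rival bid, so the deviation is payoff-neutral.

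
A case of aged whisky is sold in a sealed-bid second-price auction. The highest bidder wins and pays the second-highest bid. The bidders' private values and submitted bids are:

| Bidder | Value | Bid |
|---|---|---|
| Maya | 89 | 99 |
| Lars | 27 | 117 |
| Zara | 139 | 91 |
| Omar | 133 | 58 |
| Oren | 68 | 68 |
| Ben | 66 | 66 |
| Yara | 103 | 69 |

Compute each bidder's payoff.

Ranking the bids: Lars 117 > Maya 99 > Zara 91 > Yara 69 > Oren 68 > Ben 66 > Omar 58.
Lars has the top bid and wins; the price is the second-highest bid, 99.
Lars's payoff = 27 − 99 = -72. All other bidders lose, so their payoff is 0.

Payoffs: Maya 0, Lars -72, Zara 0, Omar 0, Oren 0, Ben 0, Yara 0.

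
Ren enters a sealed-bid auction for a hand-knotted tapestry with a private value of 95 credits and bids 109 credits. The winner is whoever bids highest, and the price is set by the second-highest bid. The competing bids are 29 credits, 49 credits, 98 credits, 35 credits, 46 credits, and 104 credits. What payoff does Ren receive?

Ren's payoff: -9 credits.

Highest competing bid: 104 credits.
Ren's bid 109 credits is the highest overall, so Ren wins and pays the second-highest bid, 104 credits.
Payoff = value − price = 95 credits − 104 credits = -9 credits.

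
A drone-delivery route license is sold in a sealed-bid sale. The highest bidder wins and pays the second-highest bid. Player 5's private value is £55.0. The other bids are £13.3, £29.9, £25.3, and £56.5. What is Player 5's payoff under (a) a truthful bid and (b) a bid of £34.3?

The highest competing bid is £56.5.
Bidding truthfully at £55.0: the top bid is £56.5 (a rival), so Player 5 loses. Payoff = £0.0.
Bidding £34.3: the top bid is £56.5 (a rival), so Player 5 loses. Payoff = £0.0.
The bid only affects whether you win, not the price — here both bids land on the same side of the top rival bid, so the deviation is payoff-neutral.

Truthful: £0.0; alternative: £0.0.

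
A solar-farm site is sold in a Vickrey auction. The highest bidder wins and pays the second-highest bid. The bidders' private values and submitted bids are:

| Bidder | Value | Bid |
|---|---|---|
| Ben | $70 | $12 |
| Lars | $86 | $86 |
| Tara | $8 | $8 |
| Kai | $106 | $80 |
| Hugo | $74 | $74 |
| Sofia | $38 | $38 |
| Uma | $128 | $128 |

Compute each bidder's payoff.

Ben $0, Lars $0, Tara $0, Kai $0, Hugo $0, Sofia $0, Uma $42.

Sorted high to low: Uma $128 > Lars $86 > Kai $80 > Hugo $74 > Sofia $38 > Ben $12 > Tara $8.
Uma has the top bid and wins; the price is the second-highest bid, $86.
Uma's payoff = $128 − $86 = $42. All other bidders lose, so their payoff is 0.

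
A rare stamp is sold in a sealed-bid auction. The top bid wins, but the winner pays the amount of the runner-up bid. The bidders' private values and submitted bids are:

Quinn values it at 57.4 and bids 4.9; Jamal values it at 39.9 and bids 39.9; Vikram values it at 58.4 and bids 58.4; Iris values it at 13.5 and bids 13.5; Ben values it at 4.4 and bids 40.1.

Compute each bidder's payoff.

Ordered from highest: Vikram 58.4 > Ben 40.1 > Jamal 39.9 > Iris 13.5 > Quinn 4.9.
Vikram has the top bid and wins; the price is the second-highest bid, 40.1.
Vikram's payoff = 58.4 − 40.1 = 18.3. All other bidders lose, so their payoff is 0.

Quinn 0.0, Jamal 0.0, Vikram 18.3, Iris 0.0, Ben 0.0.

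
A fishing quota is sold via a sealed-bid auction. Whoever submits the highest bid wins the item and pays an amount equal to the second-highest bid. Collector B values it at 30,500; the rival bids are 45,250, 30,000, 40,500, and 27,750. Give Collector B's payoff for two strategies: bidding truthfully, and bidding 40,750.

Truthful: 0; alternative: 0.

The highest competing bid is 45,250.
Bidding truthfully at 30,500: the top bid is 45,250 (a rival), so Collector B loses. Payoff = 0.
Bidding 40,750: the top bid is 45,250 (a rival), so Collector B loses. Payoff = 0.
The bid only affects whether you win, not the price — here both bids land on the same side of the top rival bid, so the deviation is payoff-neutral.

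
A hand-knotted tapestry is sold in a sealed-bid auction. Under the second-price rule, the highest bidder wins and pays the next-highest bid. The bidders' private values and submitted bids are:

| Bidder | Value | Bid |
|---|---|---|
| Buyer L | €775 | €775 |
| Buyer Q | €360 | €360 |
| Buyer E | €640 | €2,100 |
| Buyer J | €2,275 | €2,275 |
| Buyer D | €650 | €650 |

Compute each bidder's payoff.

Bids in descending order: Buyer J €2,275, then Buyer E €2,100, then Buyer L €775, then Buyer D €650, then Buyer Q €360.
Buyer J has the top bid and wins; the price is the second-highest bid, €2,100.
Buyer J's payoff = €2,275 − €2,100 = €175. All other bidders lose, so their payoff is 0.

Buyer L €0, Buyer Q €0, Buyer E €0, Buyer J €175, Buyer D €0.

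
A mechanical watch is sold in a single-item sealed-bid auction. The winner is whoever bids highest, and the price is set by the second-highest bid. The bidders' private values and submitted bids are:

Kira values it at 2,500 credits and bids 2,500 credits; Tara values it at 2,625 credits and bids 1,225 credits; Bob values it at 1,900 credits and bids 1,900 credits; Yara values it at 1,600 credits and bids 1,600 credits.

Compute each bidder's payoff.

Payoffs: Kira 600 credits, Tara 0 credits, Bob 0 credits, Yara 0 credits.

Ordered from highest: Kira 2,500 credits; Bob 1,900 credits; Yara 1,600 credits; Tara 1,225 credits.
Kira has the top bid and wins; the price is the second-highest bid, 1,900 credits.
Kira's payoff = 2,500 credits − 1,900 credits = 600 credits. All other bidders lose, so their payoff is 0.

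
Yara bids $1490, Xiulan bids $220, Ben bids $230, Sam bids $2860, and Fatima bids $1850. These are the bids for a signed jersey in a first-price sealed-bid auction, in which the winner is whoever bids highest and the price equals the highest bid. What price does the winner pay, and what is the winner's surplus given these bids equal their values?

The winner pays $2860 for a surplus of $0.

Ranking the bids: Sam $2860 > Fatima $1850 > Yara $1490 > Ben $230 > Xiulan $220.
Sam is the highest bidder, so Sam wins.
Under the first-price rule, the price is the highest bid: $2860.
Surplus = $2860 − $2860 = $0.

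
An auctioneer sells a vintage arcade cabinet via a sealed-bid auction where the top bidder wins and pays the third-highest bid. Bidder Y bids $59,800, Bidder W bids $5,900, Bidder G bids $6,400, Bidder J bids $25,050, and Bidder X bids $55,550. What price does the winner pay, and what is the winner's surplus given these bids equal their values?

Bids in descending order: Bidder Y $59,800 > Bidder X $55,550 > Bidder J $25,050 > Bidder G $6,400 > Bidder W $5,900.
Bidder Y is the highest bidder, so Bidder Y wins.
Under the third-price rule, the price is the third-highest bid: $25,050.
Surplus = $59,800 − $25,050 = $34,750.

The winner pays $25,050 for a surplus of $34,750.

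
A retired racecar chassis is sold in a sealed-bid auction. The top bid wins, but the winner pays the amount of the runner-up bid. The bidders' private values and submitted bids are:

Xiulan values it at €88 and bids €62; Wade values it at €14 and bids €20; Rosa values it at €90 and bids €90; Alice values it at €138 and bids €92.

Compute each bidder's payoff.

Payoffs: Xiulan €0, Wade €0, Rosa €0, Alice €48.

Ordered from highest: Alice €92, then Rosa €90, then Xiulan €62, then Wade €20.
Alice has the top bid and wins; the price is the second-highest bid, €90.
Alice's payoff = €138 − €90 = €48. All other bidders lose, so their payoff is 0.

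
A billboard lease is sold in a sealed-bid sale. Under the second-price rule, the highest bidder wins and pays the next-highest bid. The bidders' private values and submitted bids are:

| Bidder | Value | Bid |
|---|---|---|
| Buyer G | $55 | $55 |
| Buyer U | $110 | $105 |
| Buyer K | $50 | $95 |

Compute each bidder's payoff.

Ranking the bids: Buyer U $105; Buyer K $95; Buyer G $55.
Buyer U has the top bid and wins; the price is the second-highest bid, $95.
Buyer U's payoff = $110 − $95 = $15. All other bidders lose, so their payoff is 0.

Buyer G $0, Buyer U $15, Buyer K $0.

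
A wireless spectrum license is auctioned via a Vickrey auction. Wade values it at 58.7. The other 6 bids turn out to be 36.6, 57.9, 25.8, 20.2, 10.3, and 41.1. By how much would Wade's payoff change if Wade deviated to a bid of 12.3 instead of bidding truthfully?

-0.8

The highest competing bid is 57.9.
Bidding truthfully at 58.7: Wade has the top bid, wins, and pays the second-highest bid 57.9. Payoff = 58.7 − 57.9 = 0.8.
Bidding 12.3: the top bid is 57.9 (a rival), so Wade loses. Payoff = 0.0.
Change = 0.0 − 0.8 = -0.8.
This is the dominant-strategy logic: truthful bidding weakly beats any alternative.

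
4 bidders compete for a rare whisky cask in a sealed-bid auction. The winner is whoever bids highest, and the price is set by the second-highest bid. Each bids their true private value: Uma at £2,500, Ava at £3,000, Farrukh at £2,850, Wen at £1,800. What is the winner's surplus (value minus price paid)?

Ranking the bids: Ava £3,000, then Farrukh £2,850, then Uma £2,500, then Wen £1,800.
Ava wins with the top bid and pays the second-highest, £2,850.
Surplus = £3,000 − £2,850 = £150.

£150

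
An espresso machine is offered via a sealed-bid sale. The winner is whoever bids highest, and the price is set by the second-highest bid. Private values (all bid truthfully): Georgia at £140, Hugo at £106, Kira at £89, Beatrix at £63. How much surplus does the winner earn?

Ordered from highest: Georgia £140 > Hugo £106 > Kira £89 > Beatrix £63.
Georgia wins with the top bid and pays the second-highest, £106.
Surplus = £140 − £106 = £34.

Winner's surplus: £34.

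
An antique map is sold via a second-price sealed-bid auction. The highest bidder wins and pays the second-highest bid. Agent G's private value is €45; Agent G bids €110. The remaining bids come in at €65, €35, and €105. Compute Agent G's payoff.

-€60

Highest competing bid: €105.
Agent G's bid €110 is the highest overall, so Agent G wins and pays the second-highest bid, €105.
Payoff = value − price = €45 − €105 = -€60.
Overbidding won the item at a price above value — truthful bidding would have avoided this loss.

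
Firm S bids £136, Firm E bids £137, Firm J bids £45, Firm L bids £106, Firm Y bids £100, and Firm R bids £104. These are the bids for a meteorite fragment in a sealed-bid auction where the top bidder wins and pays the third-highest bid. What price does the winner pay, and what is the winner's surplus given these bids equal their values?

Price £106; surplus £31.

Ranking the bids: Firm E £137 > Firm S £136 > Firm L £106 > Firm R £104 > Firm Y £100 > Firm J £45.
Firm E is the highest bidder, so Firm E wins.
Under the third-price rule, the price is the third-highest bid: £106.
Surplus = £137 − £106 = £31.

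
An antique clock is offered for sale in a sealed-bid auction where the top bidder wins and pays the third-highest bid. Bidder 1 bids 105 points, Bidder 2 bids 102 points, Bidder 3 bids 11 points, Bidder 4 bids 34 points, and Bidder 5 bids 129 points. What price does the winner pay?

Price paid: 102 points.

Ranking the bids: Bidder 5 129 points, then Bidder 1 105 points, then Bidder 2 102 points, then Bidder 4 34 points, then Bidder 3 11 points.
Bidder 5 is the highest bidder, so Bidder 5 wins.
Under the third-price rule, the price is the third-highest bid: 102 points.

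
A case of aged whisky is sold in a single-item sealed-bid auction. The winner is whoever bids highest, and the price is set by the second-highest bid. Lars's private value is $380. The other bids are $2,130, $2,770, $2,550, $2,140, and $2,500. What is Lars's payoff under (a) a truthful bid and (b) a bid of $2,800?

The highest competing bid is $2,770.
Bidding truthfully at $380: the top bid is $2,770 (a rival), so Lars loses. Payoff = $0.
Bidding $2,800: Lars has the top bid, wins, and pays the second-highest bid $2,770. Payoff = $380 − $2,770 = -$2,390.

(a) $0  (b) -$2,390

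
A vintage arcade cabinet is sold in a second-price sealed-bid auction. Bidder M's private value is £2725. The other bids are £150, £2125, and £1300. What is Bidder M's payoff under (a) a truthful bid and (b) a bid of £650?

The highest competing bid is £2125.
Bidding truthfully at £2725: Bidder M has the top bid, wins, and pays the second-highest bid £2125. Payoff = £2725 − £2125 = £600.
Bidding £650: the top bid is £2125 (a rival), so Bidder M loses. Payoff = £0.

(a) £600  (b) £0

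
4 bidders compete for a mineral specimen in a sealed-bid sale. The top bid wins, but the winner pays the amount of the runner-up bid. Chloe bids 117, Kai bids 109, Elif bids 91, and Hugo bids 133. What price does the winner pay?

Ordered from highest: Hugo 133, then Chloe 117, then Kai 109, then Elif 91.
Hugo has the highest bid, so Hugo wins.
The second-highest bid is 117, so that is what Hugo pays.

Price paid: 117.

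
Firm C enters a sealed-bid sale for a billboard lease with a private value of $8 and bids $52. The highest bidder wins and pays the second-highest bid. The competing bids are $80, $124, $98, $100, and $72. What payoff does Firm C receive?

Highest competing bid: $124.
Firm C's bid $52 is not the highest, so Firm C loses, pays nothing, and earns zero payoff.

$0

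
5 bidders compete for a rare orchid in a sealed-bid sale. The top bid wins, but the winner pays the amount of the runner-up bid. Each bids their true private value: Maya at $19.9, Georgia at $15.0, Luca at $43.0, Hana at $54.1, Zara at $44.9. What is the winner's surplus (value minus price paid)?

Ordered from highest: Hana $54.1, then Zara $44.9, then Luca $43.0, then Maya $19.9, then Georgia $15.0.
Hana wins with the top bid and pays the second-highest, $44.9.
Surplus = $54.1 − $44.9 = $9.2.

$9.2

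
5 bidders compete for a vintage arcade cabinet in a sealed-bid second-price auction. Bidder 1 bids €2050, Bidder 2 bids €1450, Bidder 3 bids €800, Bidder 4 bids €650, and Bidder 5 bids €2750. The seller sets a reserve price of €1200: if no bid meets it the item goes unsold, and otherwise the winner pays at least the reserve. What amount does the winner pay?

The winner pays €2050.

Sorted high to low: Bidder 5 €2750, then Bidder 1 €2050, then Bidder 2 €1450, then Bidder 3 €800, then Bidder 4 €650.
Bidder 5 has the highest bid, so Bidder 5 wins.
The second-highest bid is €2050, which exceeds the reserve, so that sets the price.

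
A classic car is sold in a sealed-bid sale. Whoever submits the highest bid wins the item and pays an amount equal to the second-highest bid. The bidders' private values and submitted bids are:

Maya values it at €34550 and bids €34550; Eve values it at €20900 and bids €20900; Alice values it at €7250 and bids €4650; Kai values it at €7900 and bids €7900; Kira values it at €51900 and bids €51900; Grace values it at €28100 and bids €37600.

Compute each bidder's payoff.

Sorted high to low: Kira €51900, then Grace €37600, then Maya €34550, then Eve €20900, then Kai €7900, then Alice €4650.
Kira has the top bid and wins; the price is the second-highest bid, €37600.
Kira's payoff = €51900 − €37600 = €14300. All other bidders lose, so their payoff is 0.

Payoffs: Maya €0, Eve €0, Alice €0, Kai €0, Kira €14300, Grace €0.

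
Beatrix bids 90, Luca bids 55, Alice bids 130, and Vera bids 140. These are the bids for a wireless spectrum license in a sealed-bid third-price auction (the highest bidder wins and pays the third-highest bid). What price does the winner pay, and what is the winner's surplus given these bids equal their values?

The winner pays 90 for a surplus of 50.

Bids in descending order: Vera 140 > Alice 130 > Beatrix 90 > Luca 55.
Vera is the highest bidder, so Vera wins.
Under the third-price rule, the price is the third-highest bid: 90.
Surplus = 140 − 90 = 50.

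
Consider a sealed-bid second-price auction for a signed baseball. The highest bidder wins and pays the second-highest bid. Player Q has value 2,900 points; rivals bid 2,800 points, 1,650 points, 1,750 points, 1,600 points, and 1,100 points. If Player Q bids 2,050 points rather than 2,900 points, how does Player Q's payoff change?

The highest competing bid is 2,800 points.
Bidding truthfully at 2,900 points: Player Q has the top bid, wins, and pays the second-highest bid 2,800 points. Payoff = 2,900 points − 2,800 points = 100 points.
Bidding 2,050 points: the top bid is 2,800 points (a rival), so Player Q loses. Payoff = 0 points.
Change = 0 points − 100 points = -100 points.

-100 points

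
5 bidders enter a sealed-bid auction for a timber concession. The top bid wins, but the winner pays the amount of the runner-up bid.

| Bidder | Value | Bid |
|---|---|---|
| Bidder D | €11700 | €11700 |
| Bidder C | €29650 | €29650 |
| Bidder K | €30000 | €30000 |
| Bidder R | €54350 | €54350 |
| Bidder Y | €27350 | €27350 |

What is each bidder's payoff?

Ordered from highest: Bidder R €54350 > Bidder K €30000 > Bidder C €29650 > Bidder Y €27350 > Bidder D €11700.
Bidder R has the top bid and wins; the price is the second-highest bid, €30000.
Bidder R's payoff = €54350 − €30000 = €24350. All other bidders lose, so their payoff is 0.

Payoffs: Bidder D €0, Bidder C €0, Bidder K €0, Bidder R €24350, Bidder Y €0.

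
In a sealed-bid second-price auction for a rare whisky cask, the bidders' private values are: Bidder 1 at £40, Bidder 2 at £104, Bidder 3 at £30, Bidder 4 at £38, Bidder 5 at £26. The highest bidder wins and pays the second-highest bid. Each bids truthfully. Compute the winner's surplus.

Bids in descending order: Bidder 2 £104; Bidder 1 £40; Bidder 4 £38; Bidder 3 £30; Bidder 5 £26.
Bidder 2 wins with the top bid and pays the second-highest, £40.
Surplus = £104 − £40 = £64.

Surplus = £64.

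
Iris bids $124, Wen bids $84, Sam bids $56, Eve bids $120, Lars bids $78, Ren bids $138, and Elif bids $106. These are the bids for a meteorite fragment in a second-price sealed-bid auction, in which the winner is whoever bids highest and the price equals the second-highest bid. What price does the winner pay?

The winner pays $124.

Ranking the bids: Ren $138; Iris $124; Eve $120; Elif $106; Wen $84; Lars $78; Sam $56.
Ren is the highest bidder, so Ren wins.
Under the second-price rule, the price is the second-highest bid: $124.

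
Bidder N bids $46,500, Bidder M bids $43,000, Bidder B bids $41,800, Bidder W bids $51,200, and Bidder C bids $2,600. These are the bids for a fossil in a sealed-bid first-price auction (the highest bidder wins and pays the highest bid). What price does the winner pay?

Bids in descending order: Bidder W $51,200, then Bidder N $46,500, then Bidder M $43,000, then Bidder B $41,800, then Bidder C $2,600.
Bidder W is the highest bidder, so Bidder W wins.
Under the first-price rule, the price is the highest bid: $51,200.

The winner pays $51,200.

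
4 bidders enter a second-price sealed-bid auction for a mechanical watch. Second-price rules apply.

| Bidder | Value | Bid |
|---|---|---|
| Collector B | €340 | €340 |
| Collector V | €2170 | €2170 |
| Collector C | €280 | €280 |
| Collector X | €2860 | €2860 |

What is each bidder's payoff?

Sorted high to low: Collector X €2860 > Collector V €2170 > Collector B €340 > Collector C €280.
Collector X has the top bid and wins; the price is the second-highest bid, €2170.
Collector X's payoff = €2860 − €2170 = €690. All other bidders lose, so their payoff is 0.

Payoffs: Collector B €0, Collector V €0, Collector C €0, Collector X €690.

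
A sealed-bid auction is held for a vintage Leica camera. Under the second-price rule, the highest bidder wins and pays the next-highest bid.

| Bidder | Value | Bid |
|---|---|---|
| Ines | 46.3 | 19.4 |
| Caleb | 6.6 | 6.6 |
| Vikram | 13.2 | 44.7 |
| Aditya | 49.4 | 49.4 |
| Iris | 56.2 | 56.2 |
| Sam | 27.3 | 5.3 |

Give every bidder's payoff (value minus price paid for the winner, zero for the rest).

Ines 0.0, Caleb 0.0, Vikram 0.0, Aditya 0.0, Iris 6.8, Sam 0.0.

Bids in descending order: Iris 56.2 > Aditya 49.4 > Vikram 44.7 > Ines 19.4 > Caleb 6.6 > Sam 5.3.
Iris has the top bid and wins; the price is the second-highest bid, 49.4.
Iris's payoff = 56.2 − 49.4 = 6.8. All other bidders lose, so their payoff is 0.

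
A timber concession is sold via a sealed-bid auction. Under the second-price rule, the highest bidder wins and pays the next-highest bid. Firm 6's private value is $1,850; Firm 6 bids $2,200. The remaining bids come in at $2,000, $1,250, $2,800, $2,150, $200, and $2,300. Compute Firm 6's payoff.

Highest competing bid: $2,800.
Firm 6's bid $2,200 is not the highest, so Firm 6 loses, pays nothing, and earns zero payoff.

$0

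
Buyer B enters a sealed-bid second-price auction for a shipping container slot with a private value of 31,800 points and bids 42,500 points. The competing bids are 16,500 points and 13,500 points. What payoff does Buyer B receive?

Buyer B's payoff: 15,300 points.

Highest competing bid: 16,500 points.
Buyer B's bid 42,500 points is the highest overall, so Buyer B wins and pays the second-highest bid, 16,500 points.
Payoff = value − price = 31,800 points − 16,500 points = 15,300 points.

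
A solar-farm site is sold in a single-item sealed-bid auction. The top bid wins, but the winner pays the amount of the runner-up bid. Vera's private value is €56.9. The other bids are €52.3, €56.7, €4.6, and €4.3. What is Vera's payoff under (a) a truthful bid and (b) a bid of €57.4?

(a) €0.2  (b) €0.2

The highest competing bid is €56.7.
Bidding truthfully at €56.9: Vera has the top bid, wins, and pays the second-highest bid €56.7. Payoff = €56.9 − €56.7 = €0.2.
Bidding €57.4: Vera has the top bid, wins, and pays the second-highest bid €56.7. Payoff = €56.9 − €56.7 = €0.2.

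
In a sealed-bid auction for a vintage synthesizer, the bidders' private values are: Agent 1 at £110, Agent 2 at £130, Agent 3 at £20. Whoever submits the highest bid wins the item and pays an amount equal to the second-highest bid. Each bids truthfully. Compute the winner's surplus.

Sorted high to low: Agent 2 £130, then Agent 1 £110, then Agent 3 £20.
Agent 2 wins with the top bid and pays the second-highest, £110.
Surplus = £130 − £110 = £20.

Surplus = £20.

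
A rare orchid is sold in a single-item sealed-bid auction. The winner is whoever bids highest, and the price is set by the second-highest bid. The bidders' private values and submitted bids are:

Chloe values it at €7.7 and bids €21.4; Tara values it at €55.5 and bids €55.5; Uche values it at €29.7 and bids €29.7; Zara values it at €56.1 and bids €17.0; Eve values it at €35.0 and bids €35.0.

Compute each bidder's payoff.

Chloe €0.0, Tara €20.5, Uche €0.0, Zara €0.0, Eve €0.0.

Bids in descending order: Tara €55.5; Eve €35.0; Uche €29.7; Chloe €21.4; Zara €17.0.
Tara has the top bid and wins; the price is the second-highest bid, €35.0.
Tara's payoff = €55.5 − €35.0 = €20.5. All other bidders lose, so their payoff is 0.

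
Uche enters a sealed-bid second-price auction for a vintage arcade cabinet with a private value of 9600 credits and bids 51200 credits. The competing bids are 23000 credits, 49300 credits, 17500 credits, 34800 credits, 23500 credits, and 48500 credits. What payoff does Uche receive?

-39700 credits

Highest competing bid: 49300 credits.
Uche's bid 51200 credits is the highest overall, so Uche wins and pays the second-highest bid, 49300 credits.
Payoff = value − price = 9600 credits − 49300 credits = -39700 credits.
Overbidding won the item at a price above value — truthful bidding would have avoided this loss.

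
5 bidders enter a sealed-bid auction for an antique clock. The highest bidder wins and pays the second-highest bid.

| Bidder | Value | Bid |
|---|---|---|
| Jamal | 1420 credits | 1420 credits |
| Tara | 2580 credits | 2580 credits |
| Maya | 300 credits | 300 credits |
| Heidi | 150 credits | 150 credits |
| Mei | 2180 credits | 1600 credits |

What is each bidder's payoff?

Ordered from highest: Tara 2580 credits, then Mei 1600 credits, then Jamal 1420 credits, then Maya 300 credits, then Heidi 150 credits.
Tara has the top bid and wins; the price is the second-highest bid, 1600 credits.
Tara's payoff = 2580 credits − 1600 credits = 980 credits. All other bidders lose, so their payoff is 0.

Payoffs: Jamal 0 credits, Tara 980 credits, Maya 0 credits, Heidi 0 credits, Mei 0 credits.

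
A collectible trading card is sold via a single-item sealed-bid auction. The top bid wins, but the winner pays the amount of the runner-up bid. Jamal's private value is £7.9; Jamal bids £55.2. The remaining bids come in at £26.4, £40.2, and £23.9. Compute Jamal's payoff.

-£32.3

Highest competing bid: £40.2.
Jamal's bid £55.2 is the highest overall, so Jamal wins and pays the second-highest bid, £40.2.
Payoff = value − price = £7.9 − £40.2 = -£32.3.
Overbidding won the item at a price above value — truthful bidding would have avoided this loss.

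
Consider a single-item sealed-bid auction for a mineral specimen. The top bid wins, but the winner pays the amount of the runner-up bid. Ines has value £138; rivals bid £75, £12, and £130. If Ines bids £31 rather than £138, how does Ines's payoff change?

Payoff change: -£8.

The highest competing bid is £130.
Bidding truthfully at £138: Ines has the top bid, wins, and pays the second-highest bid £130. Payoff = £138 − £130 = £8.
Bidding £31: the top bid is £130 (a rival), so Ines loses. Payoff = £0.
Change = £0 − £8 = -£8.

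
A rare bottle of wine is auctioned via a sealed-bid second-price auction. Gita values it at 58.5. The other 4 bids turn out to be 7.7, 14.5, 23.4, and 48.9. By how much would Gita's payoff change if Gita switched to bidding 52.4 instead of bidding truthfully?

Change in payoff: 0.0.

The highest competing bid is 48.9.
Bidding truthfully at 58.5: Gita has the top bid, wins, and pays the second-highest bid 48.9. Payoff = 58.5 − 48.9 = 9.6.
Bidding 52.4: Gita has the top bid, wins, and pays the second-highest bid 48.9. Payoff = 58.5 − 48.9 = 9.6.
Change = 9.6 − 9.6 = 0.0.
The bid only affects whether you win, not the price — here both bids land on the same side of the top rival bid, so the deviation is payoff-neutral.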